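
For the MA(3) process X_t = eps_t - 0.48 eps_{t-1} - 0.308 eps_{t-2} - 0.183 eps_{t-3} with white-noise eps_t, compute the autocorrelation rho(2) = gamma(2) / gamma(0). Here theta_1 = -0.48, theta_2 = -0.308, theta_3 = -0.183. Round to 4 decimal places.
\rho(2) = -0.1620

For an MA(q) process with theta_0 = 1, the autocovariance is
  gamma(k) = sigma^2 * sum_{i=0..q-k} theta_i * theta_{i+k},
and rho(k) = gamma(k) / gamma(0). Sigma^2 cancels.
  numerator   = (1)*(-0.308) + (-0.48)*(-0.183) = -0.22016.
  denominator = (1)^2 + (-0.48)^2 + (-0.308)^2 + (-0.183)^2 = 1.358753.
  rho(2) = -0.22016 / 1.358753 = -0.1620.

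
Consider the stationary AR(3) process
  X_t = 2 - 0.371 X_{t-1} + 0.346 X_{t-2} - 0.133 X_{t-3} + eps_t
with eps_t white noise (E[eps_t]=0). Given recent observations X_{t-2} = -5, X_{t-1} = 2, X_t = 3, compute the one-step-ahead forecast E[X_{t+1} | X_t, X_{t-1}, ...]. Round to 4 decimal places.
E[X_{t+1} \mid \mathcal F_t] = 2.2440

For an AR(p) model X_t = c + sum_i phi_i X_{t-i} + eps_t, the
one-step-ahead conditional mean is
  E[X_{t+1} | X_t, ...] = c + sum_i phi_i X_{t+1-i}.
Substitute known values:
  E[X_{t+1} | ...] = 2 + (-0.371) * (3) + (0.346) * (2) + (-0.133) * (-5)
                   = 2.2440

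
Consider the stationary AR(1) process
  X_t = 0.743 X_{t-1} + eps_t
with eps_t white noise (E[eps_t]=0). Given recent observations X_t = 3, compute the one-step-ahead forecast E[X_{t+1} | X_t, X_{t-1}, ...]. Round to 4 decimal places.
E[X_{t+1} \mid \mathcal F_t] = 2.2290

For an AR(p) model X_t = c + sum_i phi_i X_{t-i} + eps_t, the
one-step-ahead conditional mean is
  E[X_{t+1} | X_t, ...] = c + sum_i phi_i X_{t+1-i}.
Substitute known values:
  E[X_{t+1} | ...] = (0.743) * (3)
                   = 2.2290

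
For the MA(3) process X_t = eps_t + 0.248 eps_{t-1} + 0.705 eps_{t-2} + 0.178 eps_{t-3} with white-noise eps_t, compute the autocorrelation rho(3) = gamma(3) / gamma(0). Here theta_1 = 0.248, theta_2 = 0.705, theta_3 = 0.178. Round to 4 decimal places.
\rho(3) = 0.1119

For an MA(q) process with theta_0 = 1, the autocovariance is
  gamma(k) = sigma^2 * sum_{i=0..q-k} theta_i * theta_{i+k},
and rho(k) = gamma(k) / gamma(0). Sigma^2 cancels.
  numerator   = (1)*(0.178) = 0.178.
  denominator = (1)^2 + (0.248)^2 + (0.705)^2 + (0.178)^2 = 1.590213.
  rho(3) = 0.178 / 1.590213 = 0.1119.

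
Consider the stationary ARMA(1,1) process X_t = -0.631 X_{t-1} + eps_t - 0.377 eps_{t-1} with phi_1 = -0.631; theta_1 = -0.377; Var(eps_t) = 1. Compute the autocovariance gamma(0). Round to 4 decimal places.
\gamma(0) = 2.6883

Multiply the model equation by X_{t-k} and take expectations. With theta_0 = psi_0 = 1 and psi_j the MA(infinity) weights, this gives
  gamma(k) - sum_i phi_i gamma(k-i) = c_k,
  c_k = sigma^2 * sum_{j=k..q} theta_j psi_{j-k}   (c_k = 0 for k > q),
using gamma(-m) = gamma(m).
psi-weights needed (psi_j = theta_j + sum_i phi_i psi_{j-i}):
  psi_1 = theta_1 + phi_1 = -0.377 + (-0.631) = -1.008
Right-hand sides:
  c_0 = sigma^2 (1 + theta_1 psi_1) = 1 * (1 + (-0.377)(-1.008)) = 1 * 1.380016 = 1.380016
  c_1 = sigma^2 theta_1 = 1 * (-0.377) = -0.377
  c_2 = 0
Equations for k = 0 and k = 1 (AR order 1):
  gamma(0) = phi_1 gamma(1) + c_0
  gamma(1) = phi_1 gamma(0) + c_1
Substituting the second into the first: gamma(0) (1 - phi_1^2) = c_0 + phi_1 c_1, so
  gamma(0) = (c_0 + phi_1 c_1) / (1 - phi_1^2) = (1.380016 + (-0.631)(-0.377)) / (1 - (-0.631)^2) = 1.617903 / 0.601839 = 2.688265.
Therefore gamma(0) = 2.6883 (to 4 decimal places).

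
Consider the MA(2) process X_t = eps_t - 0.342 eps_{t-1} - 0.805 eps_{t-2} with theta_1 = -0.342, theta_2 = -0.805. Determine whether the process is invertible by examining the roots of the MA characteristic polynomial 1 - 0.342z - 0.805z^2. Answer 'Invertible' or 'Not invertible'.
\text{Not invertible}

The MA(q) characteristic polynomial is P(z) = 1 - 0.342z - 0.805z^2.
Invertibility requires all roots to lie outside the unit circle, i.e. |z| > 1 for every root.
Set 1 + (-0.342) z + (-0.805) z^2 = 0, i.e. a z^2 + b z + c = 0 with a = -0.805, b = -0.342, c = 1.
Discriminant D = b^2 - 4ac = (-0.342)^2 - 4*(-0.805)*1 = 0.116964 - (-3.22) = 3.336964.
D >= 0, so the roots are real: z = (-b +/- sqrt(D)) / (2a) = (0.342 +/- 1.826736) / (-1.61).
  z_1 = (0.342 + 1.826736) / (-1.61) = -1.347,   |z_1| = 1.347.
  z_2 = (0.342 - 1.826736) / (-1.61) = 0.9222,   |z_2| = 0.9222.
Moduli of all roots: 1.3470, 0.9222.
All moduli strictly greater than 1? No.
Verdict: Not invertible.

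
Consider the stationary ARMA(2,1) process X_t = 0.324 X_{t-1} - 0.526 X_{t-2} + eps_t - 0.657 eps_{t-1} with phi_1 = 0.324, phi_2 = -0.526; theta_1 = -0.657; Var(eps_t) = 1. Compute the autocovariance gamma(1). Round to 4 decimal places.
\gamma(1) = -0.0762

Multiply the model equation by X_{t-k} and take expectations. With theta_0 = psi_0 = 1 and psi_j the MA(infinity) weights, this gives
  gamma(k) - sum_i phi_i gamma(k-i) = c_k,
  c_k = sigma^2 * sum_{j=k..q} theta_j psi_{j-k}   (c_k = 0 for k > q),
using gamma(-m) = gamma(m).
psi-weights needed (psi_j = theta_j + sum_i phi_i psi_{j-i}):
  psi_1 = theta_1 + phi_1 = -0.657 + (0.324) = -0.333
Right-hand sides:
  c_0 = sigma^2 (1 + theta_1 psi_1) = 1 * (1 + (-0.657)(-0.333)) = 1 * 1.218781 = 1.218781
  c_1 = sigma^2 theta_1 = 1 * (-0.657) = -0.657
  c_2 = 0
Equations for k = 0, 1, 2 (AR order 2, c_2 = 0):
  (E0) gamma(0) = phi_1 gamma(1) + phi_2 gamma(2) + c_0
  (E1) gamma(1) = phi_1 gamma(0) + phi_2 gamma(1) + c_1
  (E2) gamma(2) = phi_1 gamma(1) + phi_2 gamma(0)
From (E1): gamma(1) = A gamma(0) + B with
  A = phi_1 / (1 - phi_2) = 0.324 / 1.526 = 0.21232,   B = c_1 / (1 - phi_2) = -0.657 / 1.526 = -0.430537.
Insert (E2) into (E0): gamma(0) (1 - phi_2^2) = phi_1 (1 + phi_2) gamma(1) + c_0.
  phi_1 (1 + phi_2) = (0.324)(0.474) = 0.153576,   1 - phi_2^2 = 0.723324.
Replace gamma(1) by A gamma(0) + B and collect gamma(0):
  gamma(0) [0.723324 - (0.153576)(0.21232)] = (0.153576)(-0.430537) + 1.218781
  gamma(0) * 0.690717 = 1.152661
  gamma(0) = 1.152661 / 0.690717 = 1.668789.
  gamma(1) = A gamma(0) + B = (0.21232)(1.668789) + (-0.430537) = -0.07622.
Therefore gamma(1) = -0.0762 (to 4 decimal places).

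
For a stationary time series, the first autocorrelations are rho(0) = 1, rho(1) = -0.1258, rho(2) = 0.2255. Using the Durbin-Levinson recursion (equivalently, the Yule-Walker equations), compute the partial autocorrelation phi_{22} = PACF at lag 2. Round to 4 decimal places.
\phi_{22} = 0.2130

The PACF at lag k is phi_{kk}, the last component of the solution
to the Yule-Walker system G_k phi = r_k where
  (G_k)_{ij} = rho(|i - j|), (r_k)_i = rho(i), i,j = 1..k.
Equivalently, Durbin-Levinson gives phi_{kk} iteratively:
  phi_{11} = rho(1)
  phi_{kk} = [rho(k) - sum_{j=1..k-1} phi_{k-1,j} rho(k-j)]
            / [1 - sum_{j=1..k-1} phi_{k-1,j} rho(j)],
  phi_{k,j} = phi_{k-1,j} - phi_{kk} phi_{k-1,k-j},  j = 1..k-1.
Step k = 1:
  phi_11 = rho(1) = -0.1258.
Step k = 2:
  phi_22 = [rho(2) - phi_11 rho(1)] / [1 - phi_11 rho(1)] = [0.2255 - (-0.1258)(-0.1258)] / [1 - (-0.1258)(-0.1258)]
         = 0.20967436 / 0.98417436 = 0.213.
Therefore phi_{22} = 0.2130.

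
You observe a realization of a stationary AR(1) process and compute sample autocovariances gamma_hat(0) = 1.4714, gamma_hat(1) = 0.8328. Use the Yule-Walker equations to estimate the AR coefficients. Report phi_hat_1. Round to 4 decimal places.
\hat\phi_{1} = 0.5660

The Yule-Walker equations for an AR(p) process read, in matrix form,
  Gamma_p phi = r_p,   with   (Gamma_p)_{ij} = gamma(|i - j|),
                       (r_p)_i = gamma(i),   i,j = 1..p.
Substitute the sample gammas (Toeplitz matrix and right-hand side of size 1):
  Gamma_p = [[1.4714]]
  r_p     = [0.8328]
With p = 1 this is the single equation gamma(0) phi_1 = gamma(1):
  phi_hat_1 = gamma(1) / gamma(0) = 0.8328 / 1.4714 = 0.5660.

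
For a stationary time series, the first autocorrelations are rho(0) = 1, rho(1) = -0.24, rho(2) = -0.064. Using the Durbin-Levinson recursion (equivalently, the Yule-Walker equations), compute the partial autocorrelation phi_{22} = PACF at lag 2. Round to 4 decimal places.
\phi_{22} = -0.1290

The PACF at lag k is phi_{kk}, the last component of the solution
to the Yule-Walker system G_k phi = r_k where
  (G_k)_{ij} = rho(|i - j|), (r_k)_i = rho(i), i,j = 1..k.
Equivalently, Durbin-Levinson gives phi_{kk} iteratively:
  phi_{11} = rho(1)
  phi_{kk} = [rho(k) - sum_{j=1..k-1} phi_{k-1,j} rho(k-j)]
            / [1 - sum_{j=1..k-1} phi_{k-1,j} rho(j)],
  phi_{k,j} = phi_{k-1,j} - phi_{kk} phi_{k-1,k-j},  j = 1..k-1.
Step k = 1:
  phi_11 = rho(1) = -0.24.
Step k = 2:
  phi_22 = [rho(2) - phi_11 rho(1)] / [1 - phi_11 rho(1)] = [-0.064 - (-0.24)(-0.24)] / [1 - (-0.24)(-0.24)]
         = -0.1216 / 0.9424 = -0.129.
Therefore phi_{22} = -0.1290.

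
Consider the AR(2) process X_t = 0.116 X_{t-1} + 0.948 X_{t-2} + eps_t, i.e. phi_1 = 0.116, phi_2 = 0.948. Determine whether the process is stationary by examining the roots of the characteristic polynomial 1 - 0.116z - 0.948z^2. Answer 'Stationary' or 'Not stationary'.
\text{Not stationary}

The AR(p) characteristic polynomial is P(z) = 1 - 0.116z - 0.948z^2.
Stationarity requires all roots to lie outside the unit circle, i.e. |z| > 1 for every root.
Set 1 + (-0.116) z + (-0.948) z^2 = 0, i.e. a z^2 + b z + c = 0 with a = -0.948, b = -0.116, c = 1.
Discriminant D = b^2 - 4ac = (-0.116)^2 - 4*(-0.948)*1 = 0.013456 - (-3.792) = 3.805456.
D >= 0, so the roots are real: z = (-b +/- sqrt(D)) / (2a) = (0.116 +/- 1.950758) / (-1.896).
  z_1 = (0.116 + 1.950758) / (-1.896) = -1.0901,   |z_1| = 1.0901.
  z_2 = (0.116 - 1.950758) / (-1.896) = 0.9677,   |z_2| = 0.9677.
Moduli of all roots: 1.0901, 0.9677.
All moduli strictly greater than 1? No.
Verdict: Not stationary.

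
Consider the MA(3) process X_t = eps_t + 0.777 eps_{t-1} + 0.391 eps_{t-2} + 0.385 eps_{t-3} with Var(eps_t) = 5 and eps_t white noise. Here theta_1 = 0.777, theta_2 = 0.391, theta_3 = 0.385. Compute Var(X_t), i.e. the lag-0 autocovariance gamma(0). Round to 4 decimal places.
\gamma(0) = 9.5242

For an MA(q) process X_t = eps_t + sum_i theta_i eps_{t-i} with
Var(eps_t) = sigma^2, the variance is
  gamma(0) = sigma^2 * (1 + sum_i theta_i^2).
  sum_i theta_i^2 = (0.777)^2 + (0.391)^2 + (0.385)^2 = 0.603729 + 0.152881 + 0.148225 = 0.904835.
  gamma(0) = 5 * (1 + 0.904835) = 5 * 1.904835 = 9.524175, which rounds to 9.5242.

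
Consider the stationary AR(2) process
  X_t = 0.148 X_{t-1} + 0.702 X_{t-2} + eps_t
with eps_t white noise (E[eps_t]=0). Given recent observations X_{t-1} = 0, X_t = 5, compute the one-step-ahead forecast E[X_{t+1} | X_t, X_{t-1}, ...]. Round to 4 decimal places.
E[X_{t+1} \mid \mathcal F_t] = 0.7400

For an AR(p) model X_t = c + sum_i phi_i X_{t-i} + eps_t, the
one-step-ahead conditional mean is
  E[X_{t+1} | X_t, ...] = c + sum_i phi_i X_{t+1-i}.
Substitute known values:
  E[X_{t+1} | ...] = (0.148) * (5) + (0.702) * (0)
                   = 0.7400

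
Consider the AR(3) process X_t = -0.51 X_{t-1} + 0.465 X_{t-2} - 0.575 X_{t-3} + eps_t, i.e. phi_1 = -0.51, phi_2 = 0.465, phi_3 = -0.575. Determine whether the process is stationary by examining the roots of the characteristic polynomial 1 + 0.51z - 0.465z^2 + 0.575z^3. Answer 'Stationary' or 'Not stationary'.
\text{Not stationary}

The AR(p) characteristic polynomial is P(z) = 1 + 0.51z - 0.465z^2 + 0.575z^3.
Stationarity requires all roots to lie outside the unit circle, i.e. |z| > 1 for every root.
Degree 3: look for a simple real root z0 first, then factor out (1 - z/z0) and solve the remaining quadratic.
Testing z0 = -0.8: P(-0.8) = 1 + (0.51)(-0.8) + (-0.465)(-0.8)^2 + (0.575)(-0.8)^3
  = 1 + (-0.408) + (-0.2976) + (-0.2944) = 0.  So z_0 = -0.8 is a root, |z_0| = 0.8.
Divide out the factor (1 + 1.25 z) = (1 - z/z0) (since 1/z0 = -1.25):
  P(z) = (1 + 1.25 z)(1 + (-0.74) z + (0.46) z^2)
  [check: z-coef -0.74 - (-1.25) = 0.51; z^2-coef 0.46 - (-1.25)(-0.74) = -0.465; z^3-coef -(-1.25)(0.46) = 0.575.]
Remaining roots from the quadratic factor 1 + (-0.74) z + (0.46) z^2:
  Set 1 + (-0.74) z + (0.46) z^2 = 0, i.e. a z^2 + b z + c = 0 with a = 0.46, b = -0.74, c = 1.
  Discriminant D = b^2 - 4ac = (-0.74)^2 - 4*(0.46)*1 = 0.5476 - (1.84) = -1.2924.
  D < 0, so the roots are the complex-conjugate pair z = (-b +/- i sqrt(-D)) / (2a) = 0.8043 +/- 1.2357i.
  For a conjugate pair |z|^2 = z * conj(z) = (product of roots) = c/a = 1/(0.46) = 2.173913, so |z| = sqrt(2.173913) = 1.4744 for both roots.
Moduli of all roots: 0.8000, 1.4744, 1.4744.
All moduli strictly greater than 1? No.
Verdict: Not stationary.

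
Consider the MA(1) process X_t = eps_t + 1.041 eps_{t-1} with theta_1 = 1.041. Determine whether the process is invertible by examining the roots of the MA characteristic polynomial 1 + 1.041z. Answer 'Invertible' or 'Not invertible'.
\text{Not invertible}

The MA(q) characteristic polynomial is P(z) = 1 + 1.041z.
Invertibility requires all roots to lie outside the unit circle, i.e. |z| > 1 for every root.
This is linear in z: 1 + (1.041) z = 0  =>  z = -1/(1.041) = -0.960615,  |z| = 0.960615.
Moduli of all roots: 0.9606.
All moduli strictly greater than 1? No.
Verdict: Not invertible.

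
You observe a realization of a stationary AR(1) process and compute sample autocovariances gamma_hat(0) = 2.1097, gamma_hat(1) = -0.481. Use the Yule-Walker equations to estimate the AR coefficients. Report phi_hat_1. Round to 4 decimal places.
\hat\phi_{1} = -0.2280

The Yule-Walker equations for an AR(p) process read, in matrix form,
  Gamma_p phi = r_p,   with   (Gamma_p)_{ij} = gamma(|i - j|),
                       (r_p)_i = gamma(i),   i,j = 1..p.
Substitute the sample gammas (Toeplitz matrix and right-hand side of size 1):
  Gamma_p = [[2.1097]]
  r_p     = [-0.481]
With p = 1 this is the single equation gamma(0) phi_1 = gamma(1):
  phi_hat_1 = gamma(1) / gamma(0) = -0.481 / 2.1097 = -0.2280.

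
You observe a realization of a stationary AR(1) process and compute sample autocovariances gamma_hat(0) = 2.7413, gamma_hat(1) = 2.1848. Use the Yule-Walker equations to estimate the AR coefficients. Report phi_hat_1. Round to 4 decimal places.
\hat\phi_{1} = 0.7970

The Yule-Walker equations for an AR(p) process read, in matrix form,
  Gamma_p phi = r_p,   with   (Gamma_p)_{ij} = gamma(|i - j|),
                       (r_p)_i = gamma(i),   i,j = 1..p.
Substitute the sample gammas (Toeplitz matrix and right-hand side of size 1):
  Gamma_p = [[2.7413]]
  r_p     = [2.1848]
With p = 1 this is the single equation gamma(0) phi_1 = gamma(1):
  phi_hat_1 = gamma(1) / gamma(0) = 2.1848 / 2.7413 = 0.7970.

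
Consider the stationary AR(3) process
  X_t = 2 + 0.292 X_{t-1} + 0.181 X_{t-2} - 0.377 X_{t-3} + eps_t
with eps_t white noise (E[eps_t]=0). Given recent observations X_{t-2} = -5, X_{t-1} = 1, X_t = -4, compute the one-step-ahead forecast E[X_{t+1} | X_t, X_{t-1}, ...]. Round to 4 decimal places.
E[X_{t+1} \mid \mathcal F_t] = 2.8980

For an AR(p) model X_t = c + sum_i phi_i X_{t-i} + eps_t, the
one-step-ahead conditional mean is
  E[X_{t+1} | X_t, ...] = c + sum_i phi_i X_{t+1-i}.
Substitute known values:
  E[X_{t+1} | ...] = 2 + (0.292) * (-4) + (0.181) * (1) + (-0.377) * (-5)
                   = 2.8980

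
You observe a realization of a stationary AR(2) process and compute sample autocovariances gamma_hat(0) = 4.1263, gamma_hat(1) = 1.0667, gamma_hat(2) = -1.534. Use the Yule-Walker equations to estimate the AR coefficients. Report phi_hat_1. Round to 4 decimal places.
\hat\phi_{1} = 0.3800

The Yule-Walker equations for an AR(p) process read, in matrix form,
  Gamma_p phi = r_p,   with   (Gamma_p)_{ij} = gamma(|i - j|),
                       (r_p)_i = gamma(i),   i,j = 1..p.
Substitute the sample gammas (Toeplitz matrix and right-hand side of size 2):
  Gamma_p = [[4.1263, 1.0667], [1.0667, 4.1263]]
  r_p     = [1.0667, -1.534]
Written out:
  4.1263 phi_1 + 1.0667 phi_2 = 1.0667
  1.0667 phi_1 + 4.1263 phi_2 = -1.534
Solve by Cramer's rule:
  det = gamma(0)^2 - gamma(1)^2 = (4.1263)^2 - (1.0667)^2 = 17.02635169 - 1.13784889 = 15.8885028
  phi_hat_1 = [gamma(1) gamma(0) - gamma(1) gamma(2)] / det = [(1.0667)(4.1263) - (1.0667)(-1.534)] / 15.8885028 = 6.03784201 / 15.8885028 = 0.38
  phi_hat_2 = [gamma(0) gamma(2) - gamma(1)^2] / det = [(4.1263)(-1.534) - (1.0667)^2] / 15.8885028 = -7.46759309 / 15.8885028 = -0.47
So phi_hat = [0.3800, -0.4700].
Therefore phi_hat_1 = 0.3800.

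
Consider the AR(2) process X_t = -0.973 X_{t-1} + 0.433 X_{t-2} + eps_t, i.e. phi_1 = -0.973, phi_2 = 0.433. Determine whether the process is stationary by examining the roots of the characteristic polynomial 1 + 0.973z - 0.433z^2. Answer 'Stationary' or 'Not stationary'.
\text{Not stationary}

The AR(p) characteristic polynomial is P(z) = 1 + 0.973z - 0.433z^2.
Stationarity requires all roots to lie outside the unit circle, i.e. |z| > 1 for every root.
Set 1 + (0.973) z + (-0.433) z^2 = 0, i.e. a z^2 + b z + c = 0 with a = -0.433, b = 0.973, c = 1.
Discriminant D = b^2 - 4ac = (0.973)^2 - 4*(-0.433)*1 = 0.946729 - (-1.732) = 2.678729.
D >= 0, so the roots are real: z = (-b +/- sqrt(D)) / (2a) = (-0.973 +/- 1.636682) / (-0.866).
  z_1 = (-0.973 + 1.636682) / (-0.866) = -0.7664,   |z_1| = 0.7664.
  z_2 = (-0.973 - 1.636682) / (-0.866) = 3.0135,   |z_2| = 3.0135.
Moduli of all roots: 0.7664, 3.0135.
All moduli strictly greater than 1? No.
Verdict: Not stationary.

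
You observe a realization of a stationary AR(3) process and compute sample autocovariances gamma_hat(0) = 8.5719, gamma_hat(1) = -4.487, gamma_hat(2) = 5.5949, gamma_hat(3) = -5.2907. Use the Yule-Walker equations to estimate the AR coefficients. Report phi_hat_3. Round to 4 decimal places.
\hat\phi_{3} = -0.3420

The Yule-Walker equations for an AR(p) process read, in matrix form,
  Gamma_p phi = r_p,   with   (Gamma_p)_{ij} = gamma(|i - j|),
                       (r_p)_i = gamma(i),   i,j = 1..p.
Substitute the sample gammas (Toeplitz matrix and right-hand side of size 3):
  Gamma_p = [[8.5719, -4.487, 5.5949], [-4.487, 8.5719, -4.487], [5.5949, -4.487, 8.5719]]
  r_p     = [-4.487, 5.5949, -5.2907]
Written out (R1..R3):
  (R1) 8.5719 phi_1 - 4.487 phi_2 + 5.5949 phi_3 = -4.487
  (R2) -4.487 phi_1 + 8.5719 phi_2 - 4.487 phi_3 = 5.5949
  (R3) 5.5949 phi_1 - 4.487 phi_2 + 8.5719 phi_3 = -5.2907
Gaussian elimination:
  R2 <- R2 - (-4.487/8.5719) R1 = R2 - (-0.523455) R1:  6.223159 phi_2 - 1.558324 phi_3 = 3.246159
  R3 <- R3 - (5.5949/8.5719) R1 = R3 - (0.652702) R1:  -1.558324 phi_2 + 4.920095 phi_3 = -2.362024
  R3 <- R3 - (-1.558324/6.223159) R2 = R3 - (-0.250407) R2:  4.529879 phi_3 = -1.549162
Back-substitution:
  phi_hat_3 = -1.549162 / 4.529879 = -0.341988
  phi_hat_2 = (3.246159 - (-1.558324)(-0.341988)) / 6.223159 = 0.435989
  phi_hat_1 = (-4.487 - (-4.487)(0.435989) - (5.5949)(-0.341988)) / 8.5719 = -0.072018
So phi_hat = [-0.0720, 0.4360, -0.3420].
Therefore phi_hat_3 = -0.3420.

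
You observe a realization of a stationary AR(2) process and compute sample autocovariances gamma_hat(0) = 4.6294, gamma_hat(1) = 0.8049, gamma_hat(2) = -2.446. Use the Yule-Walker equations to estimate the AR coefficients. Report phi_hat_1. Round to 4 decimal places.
\hat\phi_{1} = 0.2740

The Yule-Walker equations for an AR(p) process read, in matrix form,
  Gamma_p phi = r_p,   with   (Gamma_p)_{ij} = gamma(|i - j|),
                       (r_p)_i = gamma(i),   i,j = 1..p.
Substitute the sample gammas (Toeplitz matrix and right-hand side of size 2):
  Gamma_p = [[4.6294, 0.8049], [0.8049, 4.6294]]
  r_p     = [0.8049, -2.446]
Written out:
  4.6294 phi_1 + 0.8049 phi_2 = 0.8049
  0.8049 phi_1 + 4.6294 phi_2 = -2.446
Solve by Cramer's rule:
  det = gamma(0)^2 - gamma(1)^2 = (4.6294)^2 - (0.8049)^2 = 21.43134436 - 0.64786401 = 20.78348035
  phi_hat_1 = [gamma(1) gamma(0) - gamma(1) gamma(2)] / det = [(0.8049)(4.6294) - (0.8049)(-2.446)] / 20.78348035 = 5.69498946 / 20.78348035 = 0.274
  phi_hat_2 = [gamma(0) gamma(2) - gamma(1)^2] / det = [(4.6294)(-2.446) - (0.8049)^2] / 20.78348035 = -11.97137641 / 20.78348035 = -0.576
So phi_hat = [0.2740, -0.5760].
Therefore phi_hat_1 = 0.2740.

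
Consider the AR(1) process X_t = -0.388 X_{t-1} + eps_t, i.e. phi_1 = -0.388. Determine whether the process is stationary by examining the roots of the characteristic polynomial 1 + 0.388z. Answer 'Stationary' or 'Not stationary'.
\text{Stationary}

The AR(p) characteristic polynomial is P(z) = 1 + 0.388z.
Stationarity requires all roots to lie outside the unit circle, i.e. |z| > 1 for every root.
This is linear in z: 1 + (0.388) z = 0  =>  z = -1/(0.388) = -2.57732,  |z| = 2.57732.
Moduli of all roots: 2.5773.
All moduli strictly greater than 1? Yes.
Verdict: Stationary.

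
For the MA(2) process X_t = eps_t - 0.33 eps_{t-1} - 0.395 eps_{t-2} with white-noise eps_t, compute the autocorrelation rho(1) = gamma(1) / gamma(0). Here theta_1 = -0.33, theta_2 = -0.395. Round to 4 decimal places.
\rho(1) = -0.1578

For an MA(q) process with theta_0 = 1, the autocovariance is
  gamma(k) = sigma^2 * sum_{i=0..q-k} theta_i * theta_{i+k},
and rho(k) = gamma(k) / gamma(0). Sigma^2 cancels.
  numerator   = (1)*(-0.33) + (-0.33)*(-0.395) = -0.19965.
  denominator = (1)^2 + (-0.33)^2 + (-0.395)^2 = 1.264925.
  rho(1) = -0.19965 / 1.264925 = -0.1578.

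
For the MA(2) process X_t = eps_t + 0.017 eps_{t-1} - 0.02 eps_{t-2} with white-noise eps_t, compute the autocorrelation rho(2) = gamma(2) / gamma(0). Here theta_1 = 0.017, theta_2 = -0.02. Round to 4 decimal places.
\rho(2) = -0.0200

For an MA(q) process with theta_0 = 1, the autocovariance is
  gamma(k) = sigma^2 * sum_{i=0..q-k} theta_i * theta_{i+k},
and rho(k) = gamma(k) / gamma(0). Sigma^2 cancels.
  numerator   = (1)*(-0.02) = -0.02.
  denominator = (1)^2 + (0.017)^2 + (-0.02)^2 = 1.000689.
  rho(2) = -0.02 / 1.000689 = -0.0200.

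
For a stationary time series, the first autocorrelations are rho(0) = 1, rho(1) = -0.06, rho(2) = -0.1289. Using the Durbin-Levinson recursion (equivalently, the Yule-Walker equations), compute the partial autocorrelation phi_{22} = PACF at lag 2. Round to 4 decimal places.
\phi_{22} = -0.1330

The PACF at lag k is phi_{kk}, the last component of the solution
to the Yule-Walker system G_k phi = r_k where
  (G_k)_{ij} = rho(|i - j|), (r_k)_i = rho(i), i,j = 1..k.
Equivalently, Durbin-Levinson gives phi_{kk} iteratively:
  phi_{11} = rho(1)
  phi_{kk} = [rho(k) - sum_{j=1..k-1} phi_{k-1,j} rho(k-j)]
            / [1 - sum_{j=1..k-1} phi_{k-1,j} rho(j)],
  phi_{k,j} = phi_{k-1,j} - phi_{kk} phi_{k-1,k-j},  j = 1..k-1.
Step k = 1:
  phi_11 = rho(1) = -0.06.
Step k = 2:
  phi_22 = [rho(2) - phi_11 rho(1)] / [1 - phi_11 rho(1)] = [-0.1289 - (-0.06)(-0.06)] / [1 - (-0.06)(-0.06)]
         = -0.1325 / 0.9964 = -0.133.
Therefore phi_{22} = -0.1330.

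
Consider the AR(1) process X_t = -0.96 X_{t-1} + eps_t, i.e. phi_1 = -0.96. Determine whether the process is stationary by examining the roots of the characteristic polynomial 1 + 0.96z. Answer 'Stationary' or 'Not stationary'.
\text{Stationary}

The AR(p) characteristic polynomial is P(z) = 1 + 0.96z.
Stationarity requires all roots to lie outside the unit circle, i.e. |z| > 1 for every root.
This is linear in z: 1 + (0.96) z = 0  =>  z = -1/(0.96) = -1.041667,  |z| = 1.041667.
Moduli of all roots: 1.0417.
All moduli strictly greater than 1? Yes.
Verdict: Stationary.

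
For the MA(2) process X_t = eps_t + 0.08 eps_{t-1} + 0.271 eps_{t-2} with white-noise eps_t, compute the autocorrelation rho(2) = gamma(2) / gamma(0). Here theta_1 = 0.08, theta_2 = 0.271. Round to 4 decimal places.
\rho(2) = 0.2510

For an MA(q) process with theta_0 = 1, the autocovariance is
  gamma(k) = sigma^2 * sum_{i=0..q-k} theta_i * theta_{i+k},
and rho(k) = gamma(k) / gamma(0). Sigma^2 cancels.
  numerator   = (1)*(0.271) = 0.271.
  denominator = (1)^2 + (0.08)^2 + (0.271)^2 = 1.079841.
  rho(2) = 0.271 / 1.079841 = 0.2510.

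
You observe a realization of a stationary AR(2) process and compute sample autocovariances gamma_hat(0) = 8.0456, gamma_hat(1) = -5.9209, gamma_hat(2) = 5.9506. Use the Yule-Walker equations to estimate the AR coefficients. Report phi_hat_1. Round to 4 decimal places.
\hat\phi_{1} = -0.4180

The Yule-Walker equations for an AR(p) process read, in matrix form,
  Gamma_p phi = r_p,   with   (Gamma_p)_{ij} = gamma(|i - j|),
                       (r_p)_i = gamma(i),   i,j = 1..p.
Substitute the sample gammas (Toeplitz matrix and right-hand side of size 2):
  Gamma_p = [[8.0456, -5.9209], [-5.9209, 8.0456]]
  r_p     = [-5.9209, 5.9506]
Written out:
  8.0456 phi_1 - 5.9209 phi_2 = -5.9209
  -5.9209 phi_1 + 8.0456 phi_2 = 5.9506
Solve by Cramer's rule:
  det = gamma(0)^2 - gamma(1)^2 = (8.0456)^2 - (-5.9209)^2 = 64.73167936 - 35.05705681 = 29.67462255
  phi_hat_1 = [gamma(1) gamma(0) - gamma(1) gamma(2)] / det = [(-5.9209)(8.0456) - (-5.9209)(5.9506)] / 29.67462255 = -12.4042855 / 29.67462255 = -0.418
  phi_hat_2 = [gamma(0) gamma(2) - gamma(1)^2] / det = [(8.0456)(5.9506) - (-5.9209)^2] / 29.67462255 = 12.81909055 / 29.67462255 = 0.432
So phi_hat = [-0.4180, 0.4320].
Therefore phi_hat_1 = -0.4180.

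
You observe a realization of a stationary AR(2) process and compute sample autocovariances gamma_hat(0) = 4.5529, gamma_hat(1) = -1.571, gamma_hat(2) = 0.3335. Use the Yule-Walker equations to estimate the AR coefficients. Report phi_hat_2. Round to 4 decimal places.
\hat\phi_{2} = -0.0520

The Yule-Walker equations for an AR(p) process read, in matrix form,
  Gamma_p phi = r_p,   with   (Gamma_p)_{ij} = gamma(|i - j|),
                       (r_p)_i = gamma(i),   i,j = 1..p.
Substitute the sample gammas (Toeplitz matrix and right-hand side of size 2):
  Gamma_p = [[4.5529, -1.571], [-1.571, 4.5529]]
  r_p     = [-1.571, 0.3335]
Written out:
  4.5529 phi_1 - 1.571 phi_2 = -1.571
  -1.571 phi_1 + 4.5529 phi_2 = 0.3335
Solve by Cramer's rule:
  det = gamma(0)^2 - gamma(1)^2 = (4.5529)^2 - (-1.571)^2 = 20.72889841 - 2.468041 = 18.26085741
  phi_hat_1 = [gamma(1) gamma(0) - gamma(1) gamma(2)] / det = [(-1.571)(4.5529) - (-1.571)(0.3335)] / 18.26085741 = -6.6286774 / 18.26085741 = -0.363
  phi_hat_2 = [gamma(0) gamma(2) - gamma(1)^2] / det = [(4.5529)(0.3335) - (-1.571)^2] / 18.26085741 = -0.94964885 / 18.26085741 = -0.052
So phi_hat = [-0.3630, -0.0520].
Therefore phi_hat_2 = -0.0520.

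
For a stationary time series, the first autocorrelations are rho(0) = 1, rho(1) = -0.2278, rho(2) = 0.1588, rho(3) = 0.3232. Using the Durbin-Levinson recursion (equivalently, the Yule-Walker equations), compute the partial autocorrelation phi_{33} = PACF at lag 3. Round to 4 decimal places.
\phi_{33} = 0.4070

The PACF at lag k is phi_{kk}, the last component of the solution
to the Yule-Walker system G_k phi = r_k where
  (G_k)_{ij} = rho(|i - j|), (r_k)_i = rho(i), i,j = 1..k.
Equivalently, Durbin-Levinson gives phi_{kk} iteratively:
  phi_{11} = rho(1)
  phi_{kk} = [rho(k) - sum_{j=1..k-1} phi_{k-1,j} rho(k-j)]
            / [1 - sum_{j=1..k-1} phi_{k-1,j} rho(j)],
  phi_{k,j} = phi_{k-1,j} - phi_{kk} phi_{k-1,k-j},  j = 1..k-1.
Step k = 1:
  phi_11 = rho(1) = -0.2278.
Step k = 2:
  phi_22 = [rho(2) - phi_11 rho(1)] / [1 - phi_11 rho(1)] = [0.1588 - (-0.2278)(-0.2278)] / [1 - (-0.2278)(-0.2278)]
         = 0.10690716 / 0.94810716 = 0.112759.
  Update: phi_21 = phi_11 - phi_22 phi_11 = -0.2278 - (0.112759)(-0.2278) = -0.202114.
Step k = 3:
  phi_33 = [rho(3) - phi_21 rho(2) - phi_22 rho(1)] / [1 - phi_21 rho(1) - phi_22 rho(2)]
    numerator   = 0.3232 - (-0.202114)(0.1588) - (0.112759)(-0.2278) = 0.38098203
    denominator = 1 - (-0.202114)(-0.2278) - (0.112759)(0.1588) = 0.93605247
  phi_33 = 0.38098203 / 0.93605247 = 0.407.
Therefore phi_{33} = 0.4070.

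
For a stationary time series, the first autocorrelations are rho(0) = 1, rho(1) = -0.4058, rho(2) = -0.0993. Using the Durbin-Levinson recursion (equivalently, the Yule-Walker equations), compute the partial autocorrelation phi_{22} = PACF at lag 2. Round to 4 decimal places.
\phi_{22} = -0.3160

The PACF at lag k is phi_{kk}, the last component of the solution
to the Yule-Walker system G_k phi = r_k where
  (G_k)_{ij} = rho(|i - j|), (r_k)_i = rho(i), i,j = 1..k.
Equivalently, Durbin-Levinson gives phi_{kk} iteratively:
  phi_{11} = rho(1)
  phi_{kk} = [rho(k) - sum_{j=1..k-1} phi_{k-1,j} rho(k-j)]
            / [1 - sum_{j=1..k-1} phi_{k-1,j} rho(j)],
  phi_{k,j} = phi_{k-1,j} - phi_{kk} phi_{k-1,k-j},  j = 1..k-1.
Step k = 1:
  phi_11 = rho(1) = -0.4058.
Step k = 2:
  phi_22 = [rho(2) - phi_11 rho(1)] / [1 - phi_11 rho(1)] = [-0.0993 - (-0.4058)(-0.4058)] / [1 - (-0.4058)(-0.4058)]
         = -0.26397364 / 0.83532636 = -0.316.
Therefore phi_{22} = -0.3160.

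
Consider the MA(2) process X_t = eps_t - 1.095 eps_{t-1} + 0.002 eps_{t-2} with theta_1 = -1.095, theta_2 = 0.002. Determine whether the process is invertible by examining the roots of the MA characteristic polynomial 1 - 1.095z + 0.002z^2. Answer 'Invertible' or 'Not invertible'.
\text{Not invertible}

The MA(q) characteristic polynomial is P(z) = 1 - 1.095z + 0.002z^2.
Invertibility requires all roots to lie outside the unit circle, i.e. |z| > 1 for every root.
Set 1 + (-1.095) z + (0.002) z^2 = 0, i.e. a z^2 + b z + c = 0 with a = 0.002, b = -1.095, c = 1.
Discriminant D = b^2 - 4ac = (-1.095)^2 - 4*(0.002)*1 = 1.199025 - (0.008) = 1.191025.
D >= 0, so the roots are real: z = (-b +/- sqrt(D)) / (2a) = (1.095 +/- 1.091341) / (0.004).
  z_1 = (1.095 + 1.091341) / (0.004) = 546.5852,   |z_1| = 546.5852.
  z_2 = (1.095 - 1.091341) / (0.004) = 0.9148,   |z_2| = 0.9148.
Moduli of all roots: 546.5852, 0.9148.
All moduli strictly greater than 1? No.
Verdict: Not invertible.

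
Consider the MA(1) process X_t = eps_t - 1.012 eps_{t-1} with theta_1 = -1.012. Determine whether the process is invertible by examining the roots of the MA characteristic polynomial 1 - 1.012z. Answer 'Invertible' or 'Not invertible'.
\text{Not invertible}

The MA(q) characteristic polynomial is P(z) = 1 - 1.012z.
Invertibility requires all roots to lie outside the unit circle, i.e. |z| > 1 for every root.
This is linear in z: 1 + (-1.012) z = 0  =>  z = -1/(-1.012) = 0.988142,  |z| = 0.988142.
Moduli of all roots: 0.9881.
All moduli strictly greater than 1? No.
Verdict: Not invertible.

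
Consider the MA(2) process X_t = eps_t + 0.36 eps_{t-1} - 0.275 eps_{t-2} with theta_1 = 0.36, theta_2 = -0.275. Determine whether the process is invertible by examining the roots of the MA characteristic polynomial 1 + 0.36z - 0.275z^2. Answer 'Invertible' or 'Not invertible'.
\text{Invertible}

The MA(q) characteristic polynomial is P(z) = 1 + 0.36z - 0.275z^2.
Invertibility requires all roots to lie outside the unit circle, i.e. |z| > 1 for every root.
Set 1 + (0.36) z + (-0.275) z^2 = 0, i.e. a z^2 + b z + c = 0 with a = -0.275, b = 0.36, c = 1.
Discriminant D = b^2 - 4ac = (0.36)^2 - 4*(-0.275)*1 = 0.1296 - (-1.1) = 1.2296.
D >= 0, so the roots are real: z = (-b +/- sqrt(D)) / (2a) = (-0.36 +/- 1.108873) / (-0.55).
  z_1 = (-0.36 + 1.108873) / (-0.55) = -1.3616,   |z_1| = 1.3616.
  z_2 = (-0.36 - 1.108873) / (-0.55) = 2.6707,   |z_2| = 2.6707.
Moduli of all roots: 1.3616, 2.6707.
All moduli strictly greater than 1? Yes.
Verdict: Invertible.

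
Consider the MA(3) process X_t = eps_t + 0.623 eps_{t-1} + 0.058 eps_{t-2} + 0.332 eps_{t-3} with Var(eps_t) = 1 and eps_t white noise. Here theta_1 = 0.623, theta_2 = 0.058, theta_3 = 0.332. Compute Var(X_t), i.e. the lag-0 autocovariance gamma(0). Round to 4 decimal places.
\gamma(0) = 1.5017

For an MA(q) process X_t = eps_t + sum_i theta_i eps_{t-i} with
Var(eps_t) = sigma^2, the variance is
  gamma(0) = sigma^2 * (1 + sum_i theta_i^2).
  sum_i theta_i^2 = (0.623)^2 + (0.058)^2 + (0.332)^2 = 0.388129 + 0.003364 + 0.110224 = 0.501717.
  gamma(0) = 1 * (1 + 0.501717) = 1 * 1.501717 = 1.501717, which rounds to 1.5017.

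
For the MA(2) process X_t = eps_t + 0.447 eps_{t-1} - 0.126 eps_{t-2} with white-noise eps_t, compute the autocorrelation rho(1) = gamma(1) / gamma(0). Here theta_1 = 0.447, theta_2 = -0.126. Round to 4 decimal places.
\rho(1) = 0.3214

For an MA(q) process with theta_0 = 1, the autocovariance is
  gamma(k) = sigma^2 * sum_{i=0..q-k} theta_i * theta_{i+k},
and rho(k) = gamma(k) / gamma(0). Sigma^2 cancels.
  numerator   = (1)*(0.447) + (0.447)*(-0.126) = 0.390678.
  denominator = (1)^2 + (0.447)^2 + (-0.126)^2 = 1.215685.
  rho(1) = 0.390678 / 1.215685 = 0.3214.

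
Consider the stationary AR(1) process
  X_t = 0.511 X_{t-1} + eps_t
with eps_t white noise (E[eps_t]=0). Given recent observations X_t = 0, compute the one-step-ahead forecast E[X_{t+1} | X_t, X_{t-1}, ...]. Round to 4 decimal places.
E[X_{t+1} \mid \mathcal F_t] = 0.0000

For an AR(p) model X_t = c + sum_i phi_i X_{t-i} + eps_t, the
one-step-ahead conditional mean is
  E[X_{t+1} | X_t, ...] = c + sum_i phi_i X_{t+1-i}.
Substitute known values:
  E[X_{t+1} | ...] = (0.511) * (0)
                   = 0.0000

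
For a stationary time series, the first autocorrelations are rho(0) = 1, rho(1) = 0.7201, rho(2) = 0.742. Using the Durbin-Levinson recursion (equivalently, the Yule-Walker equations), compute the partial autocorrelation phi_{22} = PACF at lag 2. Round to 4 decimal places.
\phi_{22} = 0.4641

The PACF at lag k is phi_{kk}, the last component of the solution
to the Yule-Walker system G_k phi = r_k where
  (G_k)_{ij} = rho(|i - j|), (r_k)_i = rho(i), i,j = 1..k.
Equivalently, Durbin-Levinson gives phi_{kk} iteratively:
  phi_{11} = rho(1)
  phi_{kk} = [rho(k) - sum_{j=1..k-1} phi_{k-1,j} rho(k-j)]
            / [1 - sum_{j=1..k-1} phi_{k-1,j} rho(j)],
  phi_{k,j} = phi_{k-1,j} - phi_{kk} phi_{k-1,k-j},  j = 1..k-1.
Step k = 1:
  phi_11 = rho(1) = 0.7201.
Step k = 2:
  phi_22 = [rho(2) - phi_11 rho(1)] / [1 - phi_11 rho(1)] = [0.742 - (0.7201)(0.7201)] / [1 - (0.7201)(0.7201)]
         = 0.22345599 / 0.48145599 = 0.4641.
Therefore phi_{22} = 0.4641.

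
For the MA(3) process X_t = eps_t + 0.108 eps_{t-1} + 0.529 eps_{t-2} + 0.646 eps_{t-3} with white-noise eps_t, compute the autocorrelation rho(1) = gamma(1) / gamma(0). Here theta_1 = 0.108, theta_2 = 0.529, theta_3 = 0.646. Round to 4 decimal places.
\rho(1) = 0.2966

For an MA(q) process with theta_0 = 1, the autocovariance is
  gamma(k) = sigma^2 * sum_{i=0..q-k} theta_i * theta_{i+k},
and rho(k) = gamma(k) / gamma(0). Sigma^2 cancels.
  numerator   = (1)*(0.108) + (0.108)*(0.529) + (0.529)*(0.646) = 0.506866.
  denominator = (1)^2 + (0.108)^2 + (0.529)^2 + (0.646)^2 = 1.708821.
  rho(1) = 0.506866 / 1.708821 = 0.2966.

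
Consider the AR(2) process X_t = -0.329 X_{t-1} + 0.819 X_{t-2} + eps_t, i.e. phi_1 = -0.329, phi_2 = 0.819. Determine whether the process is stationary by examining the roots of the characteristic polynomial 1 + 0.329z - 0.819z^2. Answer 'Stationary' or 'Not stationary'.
\text{Not stationary}

The AR(p) characteristic polynomial is P(z) = 1 + 0.329z - 0.819z^2.
Stationarity requires all roots to lie outside the unit circle, i.e. |z| > 1 for every root.
Set 1 + (0.329) z + (-0.819) z^2 = 0, i.e. a z^2 + b z + c = 0 with a = -0.819, b = 0.329, c = 1.
Discriminant D = b^2 - 4ac = (0.329)^2 - 4*(-0.819)*1 = 0.108241 - (-3.276) = 3.384241.
D >= 0, so the roots are real: z = (-b +/- sqrt(D)) / (2a) = (-0.329 +/- 1.839631) / (-1.638).
  z_1 = (-0.329 + 1.839631) / (-1.638) = -0.9222,   |z_1| = 0.9222.
  z_2 = (-0.329 - 1.839631) / (-1.638) = 1.324,   |z_2| = 1.324.
Moduli of all roots: 0.9222, 1.3240.
All moduli strictly greater than 1? No.
Verdict: Not stationary.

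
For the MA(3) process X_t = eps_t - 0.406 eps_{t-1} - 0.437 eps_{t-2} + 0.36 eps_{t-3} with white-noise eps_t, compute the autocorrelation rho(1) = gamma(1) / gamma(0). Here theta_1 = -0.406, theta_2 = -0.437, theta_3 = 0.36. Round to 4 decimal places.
\rho(1) = -0.2598

For an MA(q) process with theta_0 = 1, the autocovariance is
  gamma(k) = sigma^2 * sum_{i=0..q-k} theta_i * theta_{i+k},
and rho(k) = gamma(k) / gamma(0). Sigma^2 cancels.
  numerator   = (1)*(-0.406) + (-0.406)*(-0.437) + (-0.437)*(0.36) = -0.385898.
  denominator = (1)^2 + (-0.406)^2 + (-0.437)^2 + (0.36)^2 = 1.485405.
  rho(1) = -0.385898 / 1.485405 = -0.2598.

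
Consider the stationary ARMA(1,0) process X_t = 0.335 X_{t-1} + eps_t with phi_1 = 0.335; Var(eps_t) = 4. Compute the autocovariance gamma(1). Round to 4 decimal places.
\gamma(1) = 1.5094

Multiply the model equation by X_{t-k} and take expectations. With theta_0 = psi_0 = 1 and psi_j the MA(infinity) weights, this gives
  gamma(k) - sum_i phi_i gamma(k-i) = c_k,
  c_k = sigma^2 * sum_{j=k..q} theta_j psi_{j-k}   (c_k = 0 for k > q),
using gamma(-m) = gamma(m).
Pure AR (q = 0): c_0 = sigma^2 = 4, c_k = 0 for k >= 1.
Equations for k = 0 and k = 1 (AR order 1):
  gamma(0) = phi_1 gamma(1) + c_0
  gamma(1) = phi_1 gamma(0) + c_1
Substituting the second into the first: gamma(0) (1 - phi_1^2) = c_0 + phi_1 c_1, so
  gamma(0) = c_0 / (1 - phi_1^2) = 4 / (1 - (0.335)^2) = 4 / 0.887775 = 4.505646.
  gamma(1) = phi_1 gamma(0) = (0.335)(4.505646) = 1.509391.
Therefore gamma(1) = 1.5094 (to 4 decimal places).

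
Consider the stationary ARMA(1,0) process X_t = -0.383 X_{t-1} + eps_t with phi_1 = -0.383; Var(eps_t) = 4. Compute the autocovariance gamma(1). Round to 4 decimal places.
\gamma(1) = -1.7954

Multiply the model equation by X_{t-k} and take expectations. With theta_0 = psi_0 = 1 and psi_j the MA(infinity) weights, this gives
  gamma(k) - sum_i phi_i gamma(k-i) = c_k,
  c_k = sigma^2 * sum_{j=k..q} theta_j psi_{j-k}   (c_k = 0 for k > q),
using gamma(-m) = gamma(m).
Pure AR (q = 0): c_0 = sigma^2 = 4, c_k = 0 for k >= 1.
Equations for k = 0 and k = 1 (AR order 1):
  gamma(0) = phi_1 gamma(1) + c_0
  gamma(1) = phi_1 gamma(0) + c_1
Substituting the second into the first: gamma(0) (1 - phi_1^2) = c_0 + phi_1 c_1, so
  gamma(0) = c_0 / (1 - phi_1^2) = 4 / (1 - (-0.383)^2) = 4 / 0.853311 = 4.687623.
  gamma(1) = phi_1 gamma(0) = (-0.383)(4.687623) = -1.795359.
Therefore gamma(1) = -1.7954 (to 4 decimal places).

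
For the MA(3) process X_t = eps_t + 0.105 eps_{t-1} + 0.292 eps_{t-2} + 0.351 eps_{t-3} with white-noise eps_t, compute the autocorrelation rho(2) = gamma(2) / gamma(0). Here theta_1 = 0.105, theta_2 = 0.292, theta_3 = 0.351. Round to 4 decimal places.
\rho(2) = 0.2697

For an MA(q) process with theta_0 = 1, the autocovariance is
  gamma(k) = sigma^2 * sum_{i=0..q-k} theta_i * theta_{i+k},
and rho(k) = gamma(k) / gamma(0). Sigma^2 cancels.
  numerator   = (1)*(0.292) + (0.105)*(0.351) = 0.328855.
  denominator = (1)^2 + (0.105)^2 + (0.292)^2 + (0.351)^2 = 1.21949.
  rho(2) = 0.328855 / 1.21949 = 0.2697.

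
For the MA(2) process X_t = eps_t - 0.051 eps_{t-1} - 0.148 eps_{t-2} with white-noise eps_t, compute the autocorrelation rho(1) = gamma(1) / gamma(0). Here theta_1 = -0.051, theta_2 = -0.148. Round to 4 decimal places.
\rho(1) = -0.0424

For an MA(q) process with theta_0 = 1, the autocovariance is
  gamma(k) = sigma^2 * sum_{i=0..q-k} theta_i * theta_{i+k},
and rho(k) = gamma(k) / gamma(0). Sigma^2 cancels.
  numerator   = (1)*(-0.051) + (-0.051)*(-0.148) = -0.043452.
  denominator = (1)^2 + (-0.051)^2 + (-0.148)^2 = 1.024505.
  rho(1) = -0.043452 / 1.024505 = -0.0424.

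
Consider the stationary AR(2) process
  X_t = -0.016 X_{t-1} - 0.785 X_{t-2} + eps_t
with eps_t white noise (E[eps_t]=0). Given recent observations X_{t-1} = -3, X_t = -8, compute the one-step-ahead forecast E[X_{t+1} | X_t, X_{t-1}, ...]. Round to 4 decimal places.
E[X_{t+1} \mid \mathcal F_t] = 2.4830

For an AR(p) model X_t = c + sum_i phi_i X_{t-i} + eps_t, the
one-step-ahead conditional mean is
  E[X_{t+1} | X_t, ...] = c + sum_i phi_i X_{t+1-i}.
Substitute known values:
  E[X_{t+1} | ...] = (-0.016) * (-8) + (-0.785) * (-3)
                   = 2.4830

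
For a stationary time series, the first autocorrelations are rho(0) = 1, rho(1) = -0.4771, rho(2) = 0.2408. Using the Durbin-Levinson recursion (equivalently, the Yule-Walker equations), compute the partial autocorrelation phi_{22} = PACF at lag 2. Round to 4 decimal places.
\phi_{22} = 0.0171

The PACF at lag k is phi_{kk}, the last component of the solution
to the Yule-Walker system G_k phi = r_k where
  (G_k)_{ij} = rho(|i - j|), (r_k)_i = rho(i), i,j = 1..k.
Equivalently, Durbin-Levinson gives phi_{kk} iteratively:
  phi_{11} = rho(1)
  phi_{kk} = [rho(k) - sum_{j=1..k-1} phi_{k-1,j} rho(k-j)]
            / [1 - sum_{j=1..k-1} phi_{k-1,j} rho(j)],
  phi_{k,j} = phi_{k-1,j} - phi_{kk} phi_{k-1,k-j},  j = 1..k-1.
Step k = 1:
  phi_11 = rho(1) = -0.4771.
Step k = 2:
  phi_22 = [rho(2) - phi_11 rho(1)] / [1 - phi_11 rho(1)] = [0.2408 - (-0.4771)(-0.4771)] / [1 - (-0.4771)(-0.4771)]
         = 0.01317559 / 0.77237559 = 0.0171.
Therefore phi_{22} = 0.0171.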